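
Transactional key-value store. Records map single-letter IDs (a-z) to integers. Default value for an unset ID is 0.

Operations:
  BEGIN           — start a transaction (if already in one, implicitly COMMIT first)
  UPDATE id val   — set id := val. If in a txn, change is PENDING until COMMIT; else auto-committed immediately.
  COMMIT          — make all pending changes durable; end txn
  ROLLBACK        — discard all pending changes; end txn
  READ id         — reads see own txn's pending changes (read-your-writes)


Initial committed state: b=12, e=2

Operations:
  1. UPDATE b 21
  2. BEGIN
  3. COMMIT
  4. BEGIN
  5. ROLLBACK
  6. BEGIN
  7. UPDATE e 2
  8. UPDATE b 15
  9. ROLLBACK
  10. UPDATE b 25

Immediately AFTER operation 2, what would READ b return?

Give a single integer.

Initial committed: {b=12, e=2}
Op 1: UPDATE b=21 (auto-commit; committed b=21)
Op 2: BEGIN: in_txn=True, pending={}
After op 2: visible(b) = 21 (pending={}, committed={b=21, e=2})

Answer: 21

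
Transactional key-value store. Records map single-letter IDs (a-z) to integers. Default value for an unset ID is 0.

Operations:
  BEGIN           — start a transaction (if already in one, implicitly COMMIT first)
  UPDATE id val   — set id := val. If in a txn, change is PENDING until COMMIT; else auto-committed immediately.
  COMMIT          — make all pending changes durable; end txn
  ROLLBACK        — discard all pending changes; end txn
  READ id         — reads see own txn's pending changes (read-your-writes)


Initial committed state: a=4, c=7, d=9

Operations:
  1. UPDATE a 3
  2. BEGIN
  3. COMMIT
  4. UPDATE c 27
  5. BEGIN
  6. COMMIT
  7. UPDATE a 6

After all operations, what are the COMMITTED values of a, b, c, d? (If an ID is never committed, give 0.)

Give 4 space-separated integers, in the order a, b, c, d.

Initial committed: {a=4, c=7, d=9}
Op 1: UPDATE a=3 (auto-commit; committed a=3)
Op 2: BEGIN: in_txn=True, pending={}
Op 3: COMMIT: merged [] into committed; committed now {a=3, c=7, d=9}
Op 4: UPDATE c=27 (auto-commit; committed c=27)
Op 5: BEGIN: in_txn=True, pending={}
Op 6: COMMIT: merged [] into committed; committed now {a=3, c=27, d=9}
Op 7: UPDATE a=6 (auto-commit; committed a=6)
Final committed: {a=6, c=27, d=9}

Answer: 6 0 27 9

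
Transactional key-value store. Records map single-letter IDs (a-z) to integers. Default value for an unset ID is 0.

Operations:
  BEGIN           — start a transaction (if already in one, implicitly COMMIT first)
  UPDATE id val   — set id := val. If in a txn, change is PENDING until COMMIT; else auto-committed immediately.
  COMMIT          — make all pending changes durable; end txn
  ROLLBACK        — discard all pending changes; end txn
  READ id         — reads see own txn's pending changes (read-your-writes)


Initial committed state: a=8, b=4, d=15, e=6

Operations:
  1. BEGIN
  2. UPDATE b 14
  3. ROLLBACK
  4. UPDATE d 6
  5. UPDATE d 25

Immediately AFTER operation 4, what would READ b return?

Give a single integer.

Initial committed: {a=8, b=4, d=15, e=6}
Op 1: BEGIN: in_txn=True, pending={}
Op 2: UPDATE b=14 (pending; pending now {b=14})
Op 3: ROLLBACK: discarded pending ['b']; in_txn=False
Op 4: UPDATE d=6 (auto-commit; committed d=6)
After op 4: visible(b) = 4 (pending={}, committed={a=8, b=4, d=6, e=6})

Answer: 4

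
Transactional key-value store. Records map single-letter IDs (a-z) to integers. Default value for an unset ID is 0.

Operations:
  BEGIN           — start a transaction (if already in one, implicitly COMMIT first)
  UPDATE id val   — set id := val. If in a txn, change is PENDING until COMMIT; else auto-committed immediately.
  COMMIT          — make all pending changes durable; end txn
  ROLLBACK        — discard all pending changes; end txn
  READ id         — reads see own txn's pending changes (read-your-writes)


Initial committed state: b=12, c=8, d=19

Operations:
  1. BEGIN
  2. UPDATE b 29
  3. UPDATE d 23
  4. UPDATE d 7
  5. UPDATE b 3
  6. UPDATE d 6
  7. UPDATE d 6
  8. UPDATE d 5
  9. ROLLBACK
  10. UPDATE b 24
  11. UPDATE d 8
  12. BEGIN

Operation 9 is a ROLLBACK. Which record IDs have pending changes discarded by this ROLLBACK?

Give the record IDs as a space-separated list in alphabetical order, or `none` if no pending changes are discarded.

Initial committed: {b=12, c=8, d=19}
Op 1: BEGIN: in_txn=True, pending={}
Op 2: UPDATE b=29 (pending; pending now {b=29})
Op 3: UPDATE d=23 (pending; pending now {b=29, d=23})
Op 4: UPDATE d=7 (pending; pending now {b=29, d=7})
Op 5: UPDATE b=3 (pending; pending now {b=3, d=7})
Op 6: UPDATE d=6 (pending; pending now {b=3, d=6})
Op 7: UPDATE d=6 (pending; pending now {b=3, d=6})
Op 8: UPDATE d=5 (pending; pending now {b=3, d=5})
Op 9: ROLLBACK: discarded pending ['b', 'd']; in_txn=False
Op 10: UPDATE b=24 (auto-commit; committed b=24)
Op 11: UPDATE d=8 (auto-commit; committed d=8)
Op 12: BEGIN: in_txn=True, pending={}
ROLLBACK at op 9 discards: ['b', 'd']

Answer: b d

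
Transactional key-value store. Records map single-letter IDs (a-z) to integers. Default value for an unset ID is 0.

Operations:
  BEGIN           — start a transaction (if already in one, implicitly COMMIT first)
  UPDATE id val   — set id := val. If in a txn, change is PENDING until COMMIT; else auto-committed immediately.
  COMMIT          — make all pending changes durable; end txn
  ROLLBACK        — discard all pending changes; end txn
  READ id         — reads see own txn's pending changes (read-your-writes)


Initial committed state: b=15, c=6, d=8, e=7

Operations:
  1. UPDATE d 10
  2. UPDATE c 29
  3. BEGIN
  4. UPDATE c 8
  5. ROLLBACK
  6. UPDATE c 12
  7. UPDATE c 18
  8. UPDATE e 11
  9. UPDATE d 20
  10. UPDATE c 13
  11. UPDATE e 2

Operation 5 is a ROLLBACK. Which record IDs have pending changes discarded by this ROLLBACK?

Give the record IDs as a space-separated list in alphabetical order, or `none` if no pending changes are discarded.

Initial committed: {b=15, c=6, d=8, e=7}
Op 1: UPDATE d=10 (auto-commit; committed d=10)
Op 2: UPDATE c=29 (auto-commit; committed c=29)
Op 3: BEGIN: in_txn=True, pending={}
Op 4: UPDATE c=8 (pending; pending now {c=8})
Op 5: ROLLBACK: discarded pending ['c']; in_txn=False
Op 6: UPDATE c=12 (auto-commit; committed c=12)
Op 7: UPDATE c=18 (auto-commit; committed c=18)
Op 8: UPDATE e=11 (auto-commit; committed e=11)
Op 9: UPDATE d=20 (auto-commit; committed d=20)
Op 10: UPDATE c=13 (auto-commit; committed c=13)
Op 11: UPDATE e=2 (auto-commit; committed e=2)
ROLLBACK at op 5 discards: ['c']

Answer: c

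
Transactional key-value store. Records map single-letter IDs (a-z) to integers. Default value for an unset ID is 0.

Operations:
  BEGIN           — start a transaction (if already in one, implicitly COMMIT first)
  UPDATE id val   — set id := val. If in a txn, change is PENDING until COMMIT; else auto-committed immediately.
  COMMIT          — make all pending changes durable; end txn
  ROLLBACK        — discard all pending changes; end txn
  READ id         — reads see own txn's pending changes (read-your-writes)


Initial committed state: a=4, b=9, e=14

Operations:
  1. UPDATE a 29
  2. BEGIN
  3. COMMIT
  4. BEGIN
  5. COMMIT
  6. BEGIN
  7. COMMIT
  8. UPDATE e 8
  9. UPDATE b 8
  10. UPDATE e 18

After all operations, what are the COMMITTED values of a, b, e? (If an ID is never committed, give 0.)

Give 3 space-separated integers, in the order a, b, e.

Initial committed: {a=4, b=9, e=14}
Op 1: UPDATE a=29 (auto-commit; committed a=29)
Op 2: BEGIN: in_txn=True, pending={}
Op 3: COMMIT: merged [] into committed; committed now {a=29, b=9, e=14}
Op 4: BEGIN: in_txn=True, pending={}
Op 5: COMMIT: merged [] into committed; committed now {a=29, b=9, e=14}
Op 6: BEGIN: in_txn=True, pending={}
Op 7: COMMIT: merged [] into committed; committed now {a=29, b=9, e=14}
Op 8: UPDATE e=8 (auto-commit; committed e=8)
Op 9: UPDATE b=8 (auto-commit; committed b=8)
Op 10: UPDATE e=18 (auto-commit; committed e=18)
Final committed: {a=29, b=8, e=18}

Answer: 29 8 18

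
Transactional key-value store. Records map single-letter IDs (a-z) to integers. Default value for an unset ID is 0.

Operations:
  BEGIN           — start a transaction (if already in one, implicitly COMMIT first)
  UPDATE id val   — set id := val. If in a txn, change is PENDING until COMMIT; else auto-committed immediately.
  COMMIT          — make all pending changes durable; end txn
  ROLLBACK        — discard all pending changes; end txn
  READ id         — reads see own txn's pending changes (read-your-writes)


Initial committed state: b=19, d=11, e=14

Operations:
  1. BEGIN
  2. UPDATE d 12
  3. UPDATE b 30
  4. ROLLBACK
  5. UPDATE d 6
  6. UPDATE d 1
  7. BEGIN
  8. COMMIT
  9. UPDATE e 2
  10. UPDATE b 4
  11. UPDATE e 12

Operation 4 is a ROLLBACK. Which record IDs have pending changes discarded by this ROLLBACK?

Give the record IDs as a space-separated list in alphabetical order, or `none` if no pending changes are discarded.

Answer: b d

Derivation:
Initial committed: {b=19, d=11, e=14}
Op 1: BEGIN: in_txn=True, pending={}
Op 2: UPDATE d=12 (pending; pending now {d=12})
Op 3: UPDATE b=30 (pending; pending now {b=30, d=12})
Op 4: ROLLBACK: discarded pending ['b', 'd']; in_txn=False
Op 5: UPDATE d=6 (auto-commit; committed d=6)
Op 6: UPDATE d=1 (auto-commit; committed d=1)
Op 7: BEGIN: in_txn=True, pending={}
Op 8: COMMIT: merged [] into committed; committed now {b=19, d=1, e=14}
Op 9: UPDATE e=2 (auto-commit; committed e=2)
Op 10: UPDATE b=4 (auto-commit; committed b=4)
Op 11: UPDATE e=12 (auto-commit; committed e=12)
ROLLBACK at op 4 discards: ['b', 'd']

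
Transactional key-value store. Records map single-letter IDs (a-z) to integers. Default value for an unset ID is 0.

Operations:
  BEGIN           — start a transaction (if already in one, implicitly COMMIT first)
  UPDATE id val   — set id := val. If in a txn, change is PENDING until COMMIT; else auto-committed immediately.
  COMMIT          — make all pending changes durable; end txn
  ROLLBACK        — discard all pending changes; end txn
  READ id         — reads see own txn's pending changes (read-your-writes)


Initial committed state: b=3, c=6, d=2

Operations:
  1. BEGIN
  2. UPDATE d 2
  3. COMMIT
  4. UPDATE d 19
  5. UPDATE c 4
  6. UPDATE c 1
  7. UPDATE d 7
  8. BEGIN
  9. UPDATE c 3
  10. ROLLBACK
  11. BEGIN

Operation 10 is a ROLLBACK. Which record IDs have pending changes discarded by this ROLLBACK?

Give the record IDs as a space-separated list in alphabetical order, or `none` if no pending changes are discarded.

Initial committed: {b=3, c=6, d=2}
Op 1: BEGIN: in_txn=True, pending={}
Op 2: UPDATE d=2 (pending; pending now {d=2})
Op 3: COMMIT: merged ['d'] into committed; committed now {b=3, c=6, d=2}
Op 4: UPDATE d=19 (auto-commit; committed d=19)
Op 5: UPDATE c=4 (auto-commit; committed c=4)
Op 6: UPDATE c=1 (auto-commit; committed c=1)
Op 7: UPDATE d=7 (auto-commit; committed d=7)
Op 8: BEGIN: in_txn=True, pending={}
Op 9: UPDATE c=3 (pending; pending now {c=3})
Op 10: ROLLBACK: discarded pending ['c']; in_txn=False
Op 11: BEGIN: in_txn=True, pending={}
ROLLBACK at op 10 discards: ['c']

Answer: c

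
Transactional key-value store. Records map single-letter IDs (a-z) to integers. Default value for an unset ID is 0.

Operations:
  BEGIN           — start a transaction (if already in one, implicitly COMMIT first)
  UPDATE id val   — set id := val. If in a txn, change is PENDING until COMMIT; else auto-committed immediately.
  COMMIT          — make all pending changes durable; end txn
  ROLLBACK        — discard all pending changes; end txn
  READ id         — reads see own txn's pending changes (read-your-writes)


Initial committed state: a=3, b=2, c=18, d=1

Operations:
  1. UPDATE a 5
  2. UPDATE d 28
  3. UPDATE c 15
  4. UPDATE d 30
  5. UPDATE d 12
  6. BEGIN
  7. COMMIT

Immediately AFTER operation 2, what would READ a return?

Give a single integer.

Initial committed: {a=3, b=2, c=18, d=1}
Op 1: UPDATE a=5 (auto-commit; committed a=5)
Op 2: UPDATE d=28 (auto-commit; committed d=28)
After op 2: visible(a) = 5 (pending={}, committed={a=5, b=2, c=18, d=28})

Answer: 5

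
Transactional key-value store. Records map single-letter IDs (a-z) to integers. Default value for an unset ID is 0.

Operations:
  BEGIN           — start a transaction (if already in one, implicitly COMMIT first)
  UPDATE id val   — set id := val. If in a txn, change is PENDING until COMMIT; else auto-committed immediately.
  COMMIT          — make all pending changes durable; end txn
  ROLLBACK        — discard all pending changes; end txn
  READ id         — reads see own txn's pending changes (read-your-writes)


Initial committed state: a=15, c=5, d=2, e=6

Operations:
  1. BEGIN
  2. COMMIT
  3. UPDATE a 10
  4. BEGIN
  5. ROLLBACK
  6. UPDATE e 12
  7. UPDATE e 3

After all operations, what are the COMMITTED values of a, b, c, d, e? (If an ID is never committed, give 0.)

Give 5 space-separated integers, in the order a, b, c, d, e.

Initial committed: {a=15, c=5, d=2, e=6}
Op 1: BEGIN: in_txn=True, pending={}
Op 2: COMMIT: merged [] into committed; committed now {a=15, c=5, d=2, e=6}
Op 3: UPDATE a=10 (auto-commit; committed a=10)
Op 4: BEGIN: in_txn=True, pending={}
Op 5: ROLLBACK: discarded pending []; in_txn=False
Op 6: UPDATE e=12 (auto-commit; committed e=12)
Op 7: UPDATE e=3 (auto-commit; committed e=3)
Final committed: {a=10, c=5, d=2, e=3}

Answer: 10 0 5 2 3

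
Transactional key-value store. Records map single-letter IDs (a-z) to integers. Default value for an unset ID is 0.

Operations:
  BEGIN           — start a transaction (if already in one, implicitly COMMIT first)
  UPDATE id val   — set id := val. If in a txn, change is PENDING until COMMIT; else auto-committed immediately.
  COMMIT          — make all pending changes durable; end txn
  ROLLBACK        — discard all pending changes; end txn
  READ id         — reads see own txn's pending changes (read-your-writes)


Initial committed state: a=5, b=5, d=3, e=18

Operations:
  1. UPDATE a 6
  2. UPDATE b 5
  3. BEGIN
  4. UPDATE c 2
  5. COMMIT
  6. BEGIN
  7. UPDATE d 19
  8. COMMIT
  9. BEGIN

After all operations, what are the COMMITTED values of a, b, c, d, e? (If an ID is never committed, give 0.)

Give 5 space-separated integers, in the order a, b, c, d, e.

Initial committed: {a=5, b=5, d=3, e=18}
Op 1: UPDATE a=6 (auto-commit; committed a=6)
Op 2: UPDATE b=5 (auto-commit; committed b=5)
Op 3: BEGIN: in_txn=True, pending={}
Op 4: UPDATE c=2 (pending; pending now {c=2})
Op 5: COMMIT: merged ['c'] into committed; committed now {a=6, b=5, c=2, d=3, e=18}
Op 6: BEGIN: in_txn=True, pending={}
Op 7: UPDATE d=19 (pending; pending now {d=19})
Op 8: COMMIT: merged ['d'] into committed; committed now {a=6, b=5, c=2, d=19, e=18}
Op 9: BEGIN: in_txn=True, pending={}
Final committed: {a=6, b=5, c=2, d=19, e=18}

Answer: 6 5 2 19 18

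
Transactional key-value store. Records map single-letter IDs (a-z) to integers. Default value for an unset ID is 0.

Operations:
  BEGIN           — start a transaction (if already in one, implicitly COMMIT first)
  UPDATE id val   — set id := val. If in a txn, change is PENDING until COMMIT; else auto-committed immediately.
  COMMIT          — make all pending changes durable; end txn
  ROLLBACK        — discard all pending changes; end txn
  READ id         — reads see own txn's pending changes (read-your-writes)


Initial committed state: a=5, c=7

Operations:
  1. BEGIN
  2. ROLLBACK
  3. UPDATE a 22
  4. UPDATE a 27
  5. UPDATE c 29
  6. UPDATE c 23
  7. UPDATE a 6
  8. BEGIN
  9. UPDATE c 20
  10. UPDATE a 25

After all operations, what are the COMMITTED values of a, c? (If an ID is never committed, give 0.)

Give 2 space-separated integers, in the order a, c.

Answer: 6 23

Derivation:
Initial committed: {a=5, c=7}
Op 1: BEGIN: in_txn=True, pending={}
Op 2: ROLLBACK: discarded pending []; in_txn=False
Op 3: UPDATE a=22 (auto-commit; committed a=22)
Op 4: UPDATE a=27 (auto-commit; committed a=27)
Op 5: UPDATE c=29 (auto-commit; committed c=29)
Op 6: UPDATE c=23 (auto-commit; committed c=23)
Op 7: UPDATE a=6 (auto-commit; committed a=6)
Op 8: BEGIN: in_txn=True, pending={}
Op 9: UPDATE c=20 (pending; pending now {c=20})
Op 10: UPDATE a=25 (pending; pending now {a=25, c=20})
Final committed: {a=6, c=23}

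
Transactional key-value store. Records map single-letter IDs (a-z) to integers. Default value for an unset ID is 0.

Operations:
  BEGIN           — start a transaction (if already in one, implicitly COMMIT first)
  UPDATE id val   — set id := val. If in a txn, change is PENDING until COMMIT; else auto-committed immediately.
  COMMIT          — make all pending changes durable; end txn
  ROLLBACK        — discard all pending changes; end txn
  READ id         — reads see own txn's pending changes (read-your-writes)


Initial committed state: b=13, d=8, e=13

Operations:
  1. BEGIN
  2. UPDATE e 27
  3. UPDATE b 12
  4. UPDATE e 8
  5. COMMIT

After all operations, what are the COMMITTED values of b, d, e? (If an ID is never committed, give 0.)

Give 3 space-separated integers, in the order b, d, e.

Answer: 12 8 8

Derivation:
Initial committed: {b=13, d=8, e=13}
Op 1: BEGIN: in_txn=True, pending={}
Op 2: UPDATE e=27 (pending; pending now {e=27})
Op 3: UPDATE b=12 (pending; pending now {b=12, e=27})
Op 4: UPDATE e=8 (pending; pending now {b=12, e=8})
Op 5: COMMIT: merged ['b', 'e'] into committed; committed now {b=12, d=8, e=8}
Final committed: {b=12, d=8, e=8}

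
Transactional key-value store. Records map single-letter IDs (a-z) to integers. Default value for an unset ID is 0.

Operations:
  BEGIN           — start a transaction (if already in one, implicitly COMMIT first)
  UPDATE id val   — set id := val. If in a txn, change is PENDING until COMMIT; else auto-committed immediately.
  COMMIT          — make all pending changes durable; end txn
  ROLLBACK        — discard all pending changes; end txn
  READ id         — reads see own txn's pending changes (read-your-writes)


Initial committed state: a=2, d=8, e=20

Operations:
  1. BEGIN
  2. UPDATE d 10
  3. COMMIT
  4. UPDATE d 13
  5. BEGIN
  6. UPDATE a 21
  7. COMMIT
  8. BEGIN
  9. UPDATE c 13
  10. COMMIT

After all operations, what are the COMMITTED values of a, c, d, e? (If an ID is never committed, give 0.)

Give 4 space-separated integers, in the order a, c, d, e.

Answer: 21 13 13 20

Derivation:
Initial committed: {a=2, d=8, e=20}
Op 1: BEGIN: in_txn=True, pending={}
Op 2: UPDATE d=10 (pending; pending now {d=10})
Op 3: COMMIT: merged ['d'] into committed; committed now {a=2, d=10, e=20}
Op 4: UPDATE d=13 (auto-commit; committed d=13)
Op 5: BEGIN: in_txn=True, pending={}
Op 6: UPDATE a=21 (pending; pending now {a=21})
Op 7: COMMIT: merged ['a'] into committed; committed now {a=21, d=13, e=20}
Op 8: BEGIN: in_txn=True, pending={}
Op 9: UPDATE c=13 (pending; pending now {c=13})
Op 10: COMMIT: merged ['c'] into committed; committed now {a=21, c=13, d=13, e=20}
Final committed: {a=21, c=13, d=13, e=20}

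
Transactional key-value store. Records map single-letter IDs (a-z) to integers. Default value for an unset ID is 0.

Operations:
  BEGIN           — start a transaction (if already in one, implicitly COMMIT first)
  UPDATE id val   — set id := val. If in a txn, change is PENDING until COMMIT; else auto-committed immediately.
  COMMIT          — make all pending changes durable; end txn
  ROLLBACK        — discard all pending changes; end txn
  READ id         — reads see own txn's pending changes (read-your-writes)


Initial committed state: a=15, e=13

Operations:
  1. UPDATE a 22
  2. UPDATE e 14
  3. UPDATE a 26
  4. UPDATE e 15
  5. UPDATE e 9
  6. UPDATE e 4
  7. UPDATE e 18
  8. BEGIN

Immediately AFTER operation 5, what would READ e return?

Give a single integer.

Initial committed: {a=15, e=13}
Op 1: UPDATE a=22 (auto-commit; committed a=22)
Op 2: UPDATE e=14 (auto-commit; committed e=14)
Op 3: UPDATE a=26 (auto-commit; committed a=26)
Op 4: UPDATE e=15 (auto-commit; committed e=15)
Op 5: UPDATE e=9 (auto-commit; committed e=9)
After op 5: visible(e) = 9 (pending={}, committed={a=26, e=9})

Answer: 9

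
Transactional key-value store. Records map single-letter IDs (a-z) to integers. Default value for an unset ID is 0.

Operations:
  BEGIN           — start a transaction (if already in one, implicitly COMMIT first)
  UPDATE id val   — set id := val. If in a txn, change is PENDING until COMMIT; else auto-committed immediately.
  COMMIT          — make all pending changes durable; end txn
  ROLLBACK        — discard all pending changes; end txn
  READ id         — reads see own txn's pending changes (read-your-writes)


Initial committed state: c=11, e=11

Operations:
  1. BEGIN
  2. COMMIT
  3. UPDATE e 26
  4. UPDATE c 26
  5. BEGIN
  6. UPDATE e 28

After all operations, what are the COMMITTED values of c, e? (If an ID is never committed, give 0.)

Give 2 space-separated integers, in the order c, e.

Answer: 26 26

Derivation:
Initial committed: {c=11, e=11}
Op 1: BEGIN: in_txn=True, pending={}
Op 2: COMMIT: merged [] into committed; committed now {c=11, e=11}
Op 3: UPDATE e=26 (auto-commit; committed e=26)
Op 4: UPDATE c=26 (auto-commit; committed c=26)
Op 5: BEGIN: in_txn=True, pending={}
Op 6: UPDATE e=28 (pending; pending now {e=28})
Final committed: {c=26, e=26}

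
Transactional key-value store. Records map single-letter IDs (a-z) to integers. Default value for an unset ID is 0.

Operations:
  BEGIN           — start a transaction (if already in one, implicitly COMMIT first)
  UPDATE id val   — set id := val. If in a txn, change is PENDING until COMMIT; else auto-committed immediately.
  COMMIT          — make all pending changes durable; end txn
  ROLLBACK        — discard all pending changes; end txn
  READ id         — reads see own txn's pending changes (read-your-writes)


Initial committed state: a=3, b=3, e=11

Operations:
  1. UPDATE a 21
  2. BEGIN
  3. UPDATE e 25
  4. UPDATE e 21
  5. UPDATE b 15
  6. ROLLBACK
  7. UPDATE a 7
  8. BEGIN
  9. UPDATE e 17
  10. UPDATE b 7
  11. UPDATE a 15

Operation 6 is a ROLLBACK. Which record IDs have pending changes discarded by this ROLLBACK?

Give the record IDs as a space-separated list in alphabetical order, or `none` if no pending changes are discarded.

Answer: b e

Derivation:
Initial committed: {a=3, b=3, e=11}
Op 1: UPDATE a=21 (auto-commit; committed a=21)
Op 2: BEGIN: in_txn=True, pending={}
Op 3: UPDATE e=25 (pending; pending now {e=25})
Op 4: UPDATE e=21 (pending; pending now {e=21})
Op 5: UPDATE b=15 (pending; pending now {b=15, e=21})
Op 6: ROLLBACK: discarded pending ['b', 'e']; in_txn=False
Op 7: UPDATE a=7 (auto-commit; committed a=7)
Op 8: BEGIN: in_txn=True, pending={}
Op 9: UPDATE e=17 (pending; pending now {e=17})
Op 10: UPDATE b=7 (pending; pending now {b=7, e=17})
Op 11: UPDATE a=15 (pending; pending now {a=15, b=7, e=17})
ROLLBACK at op 6 discards: ['b', 'e']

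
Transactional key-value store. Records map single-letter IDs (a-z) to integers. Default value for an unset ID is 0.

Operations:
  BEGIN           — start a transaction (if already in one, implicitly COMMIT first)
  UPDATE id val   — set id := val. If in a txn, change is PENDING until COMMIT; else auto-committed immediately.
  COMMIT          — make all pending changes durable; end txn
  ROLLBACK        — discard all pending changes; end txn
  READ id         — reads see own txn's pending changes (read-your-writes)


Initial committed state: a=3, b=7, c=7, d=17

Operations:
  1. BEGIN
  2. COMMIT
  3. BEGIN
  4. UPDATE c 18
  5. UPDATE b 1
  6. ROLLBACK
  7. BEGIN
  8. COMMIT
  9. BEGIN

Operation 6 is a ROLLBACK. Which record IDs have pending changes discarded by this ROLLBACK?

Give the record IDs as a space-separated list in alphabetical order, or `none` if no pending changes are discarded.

Initial committed: {a=3, b=7, c=7, d=17}
Op 1: BEGIN: in_txn=True, pending={}
Op 2: COMMIT: merged [] into committed; committed now {a=3, b=7, c=7, d=17}
Op 3: BEGIN: in_txn=True, pending={}
Op 4: UPDATE c=18 (pending; pending now {c=18})
Op 5: UPDATE b=1 (pending; pending now {b=1, c=18})
Op 6: ROLLBACK: discarded pending ['b', 'c']; in_txn=False
Op 7: BEGIN: in_txn=True, pending={}
Op 8: COMMIT: merged [] into committed; committed now {a=3, b=7, c=7, d=17}
Op 9: BEGIN: in_txn=True, pending={}
ROLLBACK at op 6 discards: ['b', 'c']

Answer: b c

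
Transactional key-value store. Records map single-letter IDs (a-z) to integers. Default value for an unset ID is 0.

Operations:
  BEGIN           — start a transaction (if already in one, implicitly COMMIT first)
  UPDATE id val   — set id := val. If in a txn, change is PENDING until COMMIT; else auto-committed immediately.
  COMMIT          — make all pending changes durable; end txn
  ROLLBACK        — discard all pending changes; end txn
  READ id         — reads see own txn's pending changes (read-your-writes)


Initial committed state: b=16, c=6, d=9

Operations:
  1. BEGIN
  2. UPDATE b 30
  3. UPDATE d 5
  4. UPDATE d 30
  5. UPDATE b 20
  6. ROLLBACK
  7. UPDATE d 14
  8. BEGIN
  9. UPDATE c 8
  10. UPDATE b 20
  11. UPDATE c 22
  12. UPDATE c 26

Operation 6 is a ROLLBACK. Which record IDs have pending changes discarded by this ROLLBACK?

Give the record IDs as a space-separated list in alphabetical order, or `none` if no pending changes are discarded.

Initial committed: {b=16, c=6, d=9}
Op 1: BEGIN: in_txn=True, pending={}
Op 2: UPDATE b=30 (pending; pending now {b=30})
Op 3: UPDATE d=5 (pending; pending now {b=30, d=5})
Op 4: UPDATE d=30 (pending; pending now {b=30, d=30})
Op 5: UPDATE b=20 (pending; pending now {b=20, d=30})
Op 6: ROLLBACK: discarded pending ['b', 'd']; in_txn=False
Op 7: UPDATE d=14 (auto-commit; committed d=14)
Op 8: BEGIN: in_txn=True, pending={}
Op 9: UPDATE c=8 (pending; pending now {c=8})
Op 10: UPDATE b=20 (pending; pending now {b=20, c=8})
Op 11: UPDATE c=22 (pending; pending now {b=20, c=22})
Op 12: UPDATE c=26 (pending; pending now {b=20, c=26})
ROLLBACK at op 6 discards: ['b', 'd']

Answer: b d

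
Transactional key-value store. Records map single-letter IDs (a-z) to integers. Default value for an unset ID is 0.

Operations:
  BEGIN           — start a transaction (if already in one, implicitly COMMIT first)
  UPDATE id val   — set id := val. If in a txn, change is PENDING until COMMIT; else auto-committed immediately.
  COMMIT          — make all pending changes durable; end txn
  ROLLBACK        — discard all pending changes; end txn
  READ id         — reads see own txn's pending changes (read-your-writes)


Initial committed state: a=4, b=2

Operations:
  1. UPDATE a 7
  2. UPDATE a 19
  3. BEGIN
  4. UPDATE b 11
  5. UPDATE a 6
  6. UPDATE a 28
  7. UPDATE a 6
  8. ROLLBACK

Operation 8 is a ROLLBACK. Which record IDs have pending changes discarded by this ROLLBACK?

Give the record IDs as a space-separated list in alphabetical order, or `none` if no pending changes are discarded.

Answer: a b

Derivation:
Initial committed: {a=4, b=2}
Op 1: UPDATE a=7 (auto-commit; committed a=7)
Op 2: UPDATE a=19 (auto-commit; committed a=19)
Op 3: BEGIN: in_txn=True, pending={}
Op 4: UPDATE b=11 (pending; pending now {b=11})
Op 5: UPDATE a=6 (pending; pending now {a=6, b=11})
Op 6: UPDATE a=28 (pending; pending now {a=28, b=11})
Op 7: UPDATE a=6 (pending; pending now {a=6, b=11})
Op 8: ROLLBACK: discarded pending ['a', 'b']; in_txn=False
ROLLBACK at op 8 discards: ['a', 'b']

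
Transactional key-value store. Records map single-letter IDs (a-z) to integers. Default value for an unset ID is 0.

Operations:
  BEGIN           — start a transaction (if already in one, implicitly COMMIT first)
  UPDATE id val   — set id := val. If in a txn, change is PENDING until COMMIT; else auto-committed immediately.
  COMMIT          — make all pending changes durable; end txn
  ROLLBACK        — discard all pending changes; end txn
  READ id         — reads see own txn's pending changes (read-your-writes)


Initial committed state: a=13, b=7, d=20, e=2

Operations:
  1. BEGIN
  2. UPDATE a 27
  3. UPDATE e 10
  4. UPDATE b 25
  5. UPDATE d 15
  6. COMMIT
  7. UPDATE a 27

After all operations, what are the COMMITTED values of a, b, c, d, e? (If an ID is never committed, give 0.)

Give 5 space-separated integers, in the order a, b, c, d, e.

Initial committed: {a=13, b=7, d=20, e=2}
Op 1: BEGIN: in_txn=True, pending={}
Op 2: UPDATE a=27 (pending; pending now {a=27})
Op 3: UPDATE e=10 (pending; pending now {a=27, e=10})
Op 4: UPDATE b=25 (pending; pending now {a=27, b=25, e=10})
Op 5: UPDATE d=15 (pending; pending now {a=27, b=25, d=15, e=10})
Op 6: COMMIT: merged ['a', 'b', 'd', 'e'] into committed; committed now {a=27, b=25, d=15, e=10}
Op 7: UPDATE a=27 (auto-commit; committed a=27)
Final committed: {a=27, b=25, d=15, e=10}

Answer: 27 25 0 15 10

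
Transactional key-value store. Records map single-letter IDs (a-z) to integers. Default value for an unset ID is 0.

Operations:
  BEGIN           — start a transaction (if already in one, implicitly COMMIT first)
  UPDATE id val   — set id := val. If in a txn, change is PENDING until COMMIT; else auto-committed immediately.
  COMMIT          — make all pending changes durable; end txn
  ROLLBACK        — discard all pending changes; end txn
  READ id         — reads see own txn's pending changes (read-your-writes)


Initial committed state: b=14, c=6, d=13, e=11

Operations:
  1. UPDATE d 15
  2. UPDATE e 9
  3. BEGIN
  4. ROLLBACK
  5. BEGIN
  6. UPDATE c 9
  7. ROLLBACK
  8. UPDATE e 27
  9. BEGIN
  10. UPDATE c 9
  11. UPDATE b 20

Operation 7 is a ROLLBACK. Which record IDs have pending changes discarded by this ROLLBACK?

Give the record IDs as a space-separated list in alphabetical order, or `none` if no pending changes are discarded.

Initial committed: {b=14, c=6, d=13, e=11}
Op 1: UPDATE d=15 (auto-commit; committed d=15)
Op 2: UPDATE e=9 (auto-commit; committed e=9)
Op 3: BEGIN: in_txn=True, pending={}
Op 4: ROLLBACK: discarded pending []; in_txn=False
Op 5: BEGIN: in_txn=True, pending={}
Op 6: UPDATE c=9 (pending; pending now {c=9})
Op 7: ROLLBACK: discarded pending ['c']; in_txn=False
Op 8: UPDATE e=27 (auto-commit; committed e=27)
Op 9: BEGIN: in_txn=True, pending={}
Op 10: UPDATE c=9 (pending; pending now {c=9})
Op 11: UPDATE b=20 (pending; pending now {b=20, c=9})
ROLLBACK at op 7 discards: ['c']

Answer: c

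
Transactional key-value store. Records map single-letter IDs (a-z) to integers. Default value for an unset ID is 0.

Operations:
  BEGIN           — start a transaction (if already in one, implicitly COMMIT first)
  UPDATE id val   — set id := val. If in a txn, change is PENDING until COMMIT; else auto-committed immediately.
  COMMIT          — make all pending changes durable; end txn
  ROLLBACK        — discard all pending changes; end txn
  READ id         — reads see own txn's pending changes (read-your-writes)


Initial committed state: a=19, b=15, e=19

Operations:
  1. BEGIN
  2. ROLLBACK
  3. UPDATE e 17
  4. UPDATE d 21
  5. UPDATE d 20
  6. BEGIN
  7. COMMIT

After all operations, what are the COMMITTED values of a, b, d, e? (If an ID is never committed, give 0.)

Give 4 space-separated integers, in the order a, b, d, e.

Answer: 19 15 20 17

Derivation:
Initial committed: {a=19, b=15, e=19}
Op 1: BEGIN: in_txn=True, pending={}
Op 2: ROLLBACK: discarded pending []; in_txn=False
Op 3: UPDATE e=17 (auto-commit; committed e=17)
Op 4: UPDATE d=21 (auto-commit; committed d=21)
Op 5: UPDATE d=20 (auto-commit; committed d=20)
Op 6: BEGIN: in_txn=True, pending={}
Op 7: COMMIT: merged [] into committed; committed now {a=19, b=15, d=20, e=17}
Final committed: {a=19, b=15, d=20, e=17}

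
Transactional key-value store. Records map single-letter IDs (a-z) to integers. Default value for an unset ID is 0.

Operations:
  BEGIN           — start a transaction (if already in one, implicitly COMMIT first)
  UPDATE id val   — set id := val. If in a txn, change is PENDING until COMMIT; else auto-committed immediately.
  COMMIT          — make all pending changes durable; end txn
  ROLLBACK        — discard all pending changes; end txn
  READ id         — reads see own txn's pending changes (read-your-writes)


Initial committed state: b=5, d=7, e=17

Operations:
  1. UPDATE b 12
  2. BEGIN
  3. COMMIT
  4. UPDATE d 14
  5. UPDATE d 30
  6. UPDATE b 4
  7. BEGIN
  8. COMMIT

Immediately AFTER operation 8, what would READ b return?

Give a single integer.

Answer: 4

Derivation:
Initial committed: {b=5, d=7, e=17}
Op 1: UPDATE b=12 (auto-commit; committed b=12)
Op 2: BEGIN: in_txn=True, pending={}
Op 3: COMMIT: merged [] into committed; committed now {b=12, d=7, e=17}
Op 4: UPDATE d=14 (auto-commit; committed d=14)
Op 5: UPDATE d=30 (auto-commit; committed d=30)
Op 6: UPDATE b=4 (auto-commit; committed b=4)
Op 7: BEGIN: in_txn=True, pending={}
Op 8: COMMIT: merged [] into committed; committed now {b=4, d=30, e=17}
After op 8: visible(b) = 4 (pending={}, committed={b=4, d=30, e=17})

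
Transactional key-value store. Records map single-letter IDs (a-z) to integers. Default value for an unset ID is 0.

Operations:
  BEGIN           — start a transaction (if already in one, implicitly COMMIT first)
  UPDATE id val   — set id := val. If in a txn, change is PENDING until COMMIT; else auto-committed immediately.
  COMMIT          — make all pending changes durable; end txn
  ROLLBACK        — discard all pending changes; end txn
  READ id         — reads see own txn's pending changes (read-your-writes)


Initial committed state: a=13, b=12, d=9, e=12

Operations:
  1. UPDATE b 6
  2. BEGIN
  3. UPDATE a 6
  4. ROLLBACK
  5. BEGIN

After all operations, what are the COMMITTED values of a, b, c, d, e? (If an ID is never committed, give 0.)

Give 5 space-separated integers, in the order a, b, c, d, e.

Initial committed: {a=13, b=12, d=9, e=12}
Op 1: UPDATE b=6 (auto-commit; committed b=6)
Op 2: BEGIN: in_txn=True, pending={}
Op 3: UPDATE a=6 (pending; pending now {a=6})
Op 4: ROLLBACK: discarded pending ['a']; in_txn=False
Op 5: BEGIN: in_txn=True, pending={}
Final committed: {a=13, b=6, d=9, e=12}

Answer: 13 6 0 9 12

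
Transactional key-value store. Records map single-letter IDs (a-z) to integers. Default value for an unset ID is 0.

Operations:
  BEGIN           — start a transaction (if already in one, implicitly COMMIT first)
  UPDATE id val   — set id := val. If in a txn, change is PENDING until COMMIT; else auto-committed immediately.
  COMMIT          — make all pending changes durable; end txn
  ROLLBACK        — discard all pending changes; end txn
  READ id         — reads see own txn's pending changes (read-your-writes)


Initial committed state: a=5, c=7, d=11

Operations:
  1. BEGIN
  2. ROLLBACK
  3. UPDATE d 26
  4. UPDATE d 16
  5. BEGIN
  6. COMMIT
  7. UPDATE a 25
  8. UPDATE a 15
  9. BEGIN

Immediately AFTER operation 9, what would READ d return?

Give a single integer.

Answer: 16

Derivation:
Initial committed: {a=5, c=7, d=11}
Op 1: BEGIN: in_txn=True, pending={}
Op 2: ROLLBACK: discarded pending []; in_txn=False
Op 3: UPDATE d=26 (auto-commit; committed d=26)
Op 4: UPDATE d=16 (auto-commit; committed d=16)
Op 5: BEGIN: in_txn=True, pending={}
Op 6: COMMIT: merged [] into committed; committed now {a=5, c=7, d=16}
Op 7: UPDATE a=25 (auto-commit; committed a=25)
Op 8: UPDATE a=15 (auto-commit; committed a=15)
Op 9: BEGIN: in_txn=True, pending={}
After op 9: visible(d) = 16 (pending={}, committed={a=15, c=7, d=16})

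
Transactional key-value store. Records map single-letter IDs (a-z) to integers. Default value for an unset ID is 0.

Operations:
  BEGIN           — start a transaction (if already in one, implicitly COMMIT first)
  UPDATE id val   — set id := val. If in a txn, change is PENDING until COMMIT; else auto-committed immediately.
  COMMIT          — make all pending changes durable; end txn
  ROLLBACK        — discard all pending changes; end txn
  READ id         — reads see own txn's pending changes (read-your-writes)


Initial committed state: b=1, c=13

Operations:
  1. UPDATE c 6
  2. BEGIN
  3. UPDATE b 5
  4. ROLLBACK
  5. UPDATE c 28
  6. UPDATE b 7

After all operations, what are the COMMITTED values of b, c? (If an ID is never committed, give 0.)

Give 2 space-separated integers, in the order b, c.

Answer: 7 28

Derivation:
Initial committed: {b=1, c=13}
Op 1: UPDATE c=6 (auto-commit; committed c=6)
Op 2: BEGIN: in_txn=True, pending={}
Op 3: UPDATE b=5 (pending; pending now {b=5})
Op 4: ROLLBACK: discarded pending ['b']; in_txn=False
Op 5: UPDATE c=28 (auto-commit; committed c=28)
Op 6: UPDATE b=7 (auto-commit; committed b=7)
Final committed: {b=7, c=28}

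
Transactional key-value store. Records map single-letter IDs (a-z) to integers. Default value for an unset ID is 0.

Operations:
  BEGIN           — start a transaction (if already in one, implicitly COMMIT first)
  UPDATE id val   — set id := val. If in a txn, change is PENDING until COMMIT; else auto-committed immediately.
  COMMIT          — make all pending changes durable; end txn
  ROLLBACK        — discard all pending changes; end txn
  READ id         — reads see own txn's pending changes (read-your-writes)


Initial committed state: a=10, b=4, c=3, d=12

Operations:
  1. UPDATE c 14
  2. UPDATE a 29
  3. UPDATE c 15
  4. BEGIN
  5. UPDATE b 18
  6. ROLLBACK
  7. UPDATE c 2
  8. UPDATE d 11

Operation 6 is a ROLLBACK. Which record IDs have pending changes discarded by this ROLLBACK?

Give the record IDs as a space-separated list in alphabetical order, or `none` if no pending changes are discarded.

Answer: b

Derivation:
Initial committed: {a=10, b=4, c=3, d=12}
Op 1: UPDATE c=14 (auto-commit; committed c=14)
Op 2: UPDATE a=29 (auto-commit; committed a=29)
Op 3: UPDATE c=15 (auto-commit; committed c=15)
Op 4: BEGIN: in_txn=True, pending={}
Op 5: UPDATE b=18 (pending; pending now {b=18})
Op 6: ROLLBACK: discarded pending ['b']; in_txn=False
Op 7: UPDATE c=2 (auto-commit; committed c=2)
Op 8: UPDATE d=11 (auto-commit; committed d=11)
ROLLBACK at op 6 discards: ['b']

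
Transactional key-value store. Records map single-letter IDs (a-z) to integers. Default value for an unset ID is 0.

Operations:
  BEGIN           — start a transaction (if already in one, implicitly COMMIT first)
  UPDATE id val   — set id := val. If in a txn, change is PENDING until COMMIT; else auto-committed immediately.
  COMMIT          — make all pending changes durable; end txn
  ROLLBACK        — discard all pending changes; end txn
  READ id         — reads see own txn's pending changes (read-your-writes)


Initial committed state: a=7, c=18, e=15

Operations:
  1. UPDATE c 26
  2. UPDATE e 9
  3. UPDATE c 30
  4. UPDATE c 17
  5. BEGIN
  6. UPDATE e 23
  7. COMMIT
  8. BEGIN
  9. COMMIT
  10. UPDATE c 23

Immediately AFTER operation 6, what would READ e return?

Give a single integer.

Initial committed: {a=7, c=18, e=15}
Op 1: UPDATE c=26 (auto-commit; committed c=26)
Op 2: UPDATE e=9 (auto-commit; committed e=9)
Op 3: UPDATE c=30 (auto-commit; committed c=30)
Op 4: UPDATE c=17 (auto-commit; committed c=17)
Op 5: BEGIN: in_txn=True, pending={}
Op 6: UPDATE e=23 (pending; pending now {e=23})
After op 6: visible(e) = 23 (pending={e=23}, committed={a=7, c=17, e=9})

Answer: 23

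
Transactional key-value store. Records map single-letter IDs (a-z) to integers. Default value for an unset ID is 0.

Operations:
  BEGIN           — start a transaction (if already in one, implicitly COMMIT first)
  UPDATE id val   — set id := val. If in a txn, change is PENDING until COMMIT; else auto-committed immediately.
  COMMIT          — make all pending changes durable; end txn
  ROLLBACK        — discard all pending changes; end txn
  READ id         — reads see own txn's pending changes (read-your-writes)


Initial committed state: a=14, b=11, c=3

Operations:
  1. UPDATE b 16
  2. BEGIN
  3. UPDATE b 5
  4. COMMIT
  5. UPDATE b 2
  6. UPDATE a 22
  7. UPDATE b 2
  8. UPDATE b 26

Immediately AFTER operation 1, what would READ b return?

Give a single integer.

Initial committed: {a=14, b=11, c=3}
Op 1: UPDATE b=16 (auto-commit; committed b=16)
After op 1: visible(b) = 16 (pending={}, committed={a=14, b=16, c=3})

Answer: 16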